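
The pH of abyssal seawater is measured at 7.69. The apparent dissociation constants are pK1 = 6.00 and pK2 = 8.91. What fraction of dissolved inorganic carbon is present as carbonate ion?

α₂ = 1 / (1 + [H⁺]/K2 + [H⁺]²/(K1K2)) = 1 / (1 + 10^+1.22 + 10^-0.47)
   = 1 / (1 + 16.596 + 0.33884) = 1/17.935 = 0.05576

α₂ = 0.0558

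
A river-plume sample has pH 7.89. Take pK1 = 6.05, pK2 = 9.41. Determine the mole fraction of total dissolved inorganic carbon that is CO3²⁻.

α₂ = 1 / (1 + [H⁺]/K2 + [H⁺]²/(K1K2)) = 1 / (1 + 10^+1.52 + 10^-0.32)
   = 1 / (1 + 33.113 + 0.47863) = 1/34.592 = 0.02891

α₂ = 0.0289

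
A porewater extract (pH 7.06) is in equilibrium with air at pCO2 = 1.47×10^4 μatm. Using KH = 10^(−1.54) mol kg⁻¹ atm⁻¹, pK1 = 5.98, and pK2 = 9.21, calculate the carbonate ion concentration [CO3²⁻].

[CO2*] = KH · pCO2 = 10^(−1.54) × 1.47×10^4×10^-6 = 4.240×10^-4 mol/kg
α₀ = 1/(1 + K1/[H⁺] + K1K2/[H⁺]²) = 1/(1 + 10^+1.08 + 10^-1.07) = 0.07629
DIC = [CO2*]/α₀ = 4.240×10^-4 / 0.07629 = 5.557 mmol/kg
[CO3²⁻] = α₂·DIC; α₂ = 0.006493, so [CO3²⁻] = 0.006493 × 5.557 = 0.0361 mmol/kg

[CO3²⁻] = 0.0361 mmol/kg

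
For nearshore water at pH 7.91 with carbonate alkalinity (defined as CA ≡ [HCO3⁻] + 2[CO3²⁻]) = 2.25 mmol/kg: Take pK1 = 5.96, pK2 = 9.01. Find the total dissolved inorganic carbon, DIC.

DIC = 2.12 mmol/kg

CA = [HCO3⁻] + 2[CO3²⁻] = (α₁ + 2α₂)·DIC
At pH 7.91: [H⁺]/K1 = 10^-1.95 = 0.011220, K2/[H⁺] = 10^-1.10 = 0.079433
α₁ = 1/(1 + 0.011220 + 0.079433) = 1/1.0907 = 0.9169; α₂ = α₁·K2/[H⁺] = 0.07283
α₁ + 2α₂ = 1.0625
DIC = CA / (α₁ + 2α₂) = 2.25 / 1.0625 = 2.12 mmol/kg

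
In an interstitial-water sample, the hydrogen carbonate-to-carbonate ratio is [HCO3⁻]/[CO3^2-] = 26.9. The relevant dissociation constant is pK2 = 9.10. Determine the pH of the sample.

pH = 7.67

From K2 = [H⁺][CO3^2-]/[HCO3⁻]:  pH = pK2 − log₁₀([HCO3⁻]/[CO3^2-])
log₁₀(26.9) = +1.430
pH = 9.10 − (+1.430) = 7.67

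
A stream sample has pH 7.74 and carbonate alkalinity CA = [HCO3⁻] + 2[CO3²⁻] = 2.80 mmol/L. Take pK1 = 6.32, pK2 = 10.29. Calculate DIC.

CA = [HCO3⁻] + 2[CO3²⁻] = (α₁ + 2α₂)·DIC
At pH 7.74: [H⁺]/K1 = 10^-1.42 = 0.038019, K2/[H⁺] = 10^-2.55 = 0.0028184
α₁ = 1/(1 + 0.038019 + 0.0028184) = 1/1.0408 = 0.9608; α₂ = α₁·K2/[H⁺] = 0.002708
α₁ + 2α₂ = 0.9662
DIC = CA / (α₁ + 2α₂) = 2.80 / 0.9662 = 2.90 mmol/L

DIC = 2.90 mmol/L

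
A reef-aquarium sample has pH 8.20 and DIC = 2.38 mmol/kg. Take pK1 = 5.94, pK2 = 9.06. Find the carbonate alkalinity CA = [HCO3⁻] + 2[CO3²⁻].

CA = [HCO3⁻] + 2[CO3²⁻] = (α₁ + 2α₂)·DIC
At pH 8.20: [H⁺]/K1 = 10^-2.26 = 0.0054954, K2/[H⁺] = 10^-0.86 = 0.13804
α₁ = 1/(1 + 0.0054954 + 0.13804) = 1/1.1435 = 0.8745; α₂ = α₁·K2/[H⁺] = 0.1207
α₁ + 2α₂ = 1.1159
CA = 1.1159 × 2.38 = 2.66 mmol/kg

CA = 2.66 mmol/kg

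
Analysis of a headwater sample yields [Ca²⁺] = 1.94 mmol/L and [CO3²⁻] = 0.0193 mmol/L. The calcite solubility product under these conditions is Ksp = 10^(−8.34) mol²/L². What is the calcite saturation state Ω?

Ksp = 10^(−8.34) = 4.571×10^-9
Ω = [Ca²⁺][CO3²⁻]/Ksp = (1.94×10^-3)(0.0193×10^-3) / 4.571×10^-9 = 8.19

Ω = 8.19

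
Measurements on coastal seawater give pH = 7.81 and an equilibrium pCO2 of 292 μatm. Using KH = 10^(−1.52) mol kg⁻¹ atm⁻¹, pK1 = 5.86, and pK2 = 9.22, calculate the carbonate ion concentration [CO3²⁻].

[CO3²⁻] = 0.0306 mmol/kg

[CO2*] = KH · pCO2 = 10^(−1.52) × 292×10^-6 = 8.818×10^-6 mol/kg
α₀ = 1/(1 + K1/[H⁺] + K1K2/[H⁺]²) = 1/(1 + 10^+1.95 + 10^+0.54) = 0.01068
DIC = [CO2*]/α₀ = 8.818×10^-6 / 0.01068 = 0.8253 mmol/kg
[CO3²⁻] = α₂·DIC; α₂ = 0.03705, so [CO3²⁻] = 0.03705 × 0.8253 = 0.0306 mmol/kg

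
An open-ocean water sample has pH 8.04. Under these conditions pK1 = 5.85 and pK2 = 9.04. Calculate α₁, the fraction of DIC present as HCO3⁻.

α₁ = 0.904

α₁ = 1 / (1 + [H⁺]/K1 + K2/[H⁺]) = 1 / (1 + 10^-2.19 + 10^-1.00)
   = 1 / (1 + 0.0064565 + 0.10000) = 1/1.1065 = 0.9038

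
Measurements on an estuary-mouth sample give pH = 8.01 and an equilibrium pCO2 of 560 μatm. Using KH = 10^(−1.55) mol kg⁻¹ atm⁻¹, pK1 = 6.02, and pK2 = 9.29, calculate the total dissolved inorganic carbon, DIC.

[CO2*] = KH · pCO2 = 10^(−1.55) × 560×10^-6 = 1.578×10^-5 mol/kg
α₀ = 1/(1 + K1/[H⁺] + K1K2/[H⁺]²) = 1/(1 + 10^+1.99 + 10^+0.71) = 0.009629
DIC = [CO2*]/α₀ = 1.578×10^-5 / 0.009629 = 1.64 mmol/kg

DIC = 1.64 mmol/kg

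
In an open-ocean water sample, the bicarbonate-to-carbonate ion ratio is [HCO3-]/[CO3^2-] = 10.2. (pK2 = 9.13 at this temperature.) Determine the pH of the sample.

From K2 = [H⁺][CO3^2-]/[HCO3-]:  pH = pK2 − log₁₀([HCO3-]/[CO3^2-])
log₁₀(10.2) = +1.009
pH = 9.13 − (+1.009) = 8.12

pH = 8.12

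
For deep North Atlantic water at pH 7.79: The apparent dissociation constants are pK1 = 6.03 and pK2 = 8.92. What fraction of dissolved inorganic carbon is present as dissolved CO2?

α₀ = 1 / (1 + K1/[H⁺] + K1K2/[H⁺]²) = 1 / (1 + 10^+1.76 + 10^+0.63)
   = 1 / (1 + 57.544 + 4.2658) = 1/62.810 = 0.01592

α₀ = 0.0159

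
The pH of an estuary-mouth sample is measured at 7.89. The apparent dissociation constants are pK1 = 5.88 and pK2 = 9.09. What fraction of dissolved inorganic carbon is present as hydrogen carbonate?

α₁ = 0.932

α₁ = 1 / (1 + [H⁺]/K1 + K2/[H⁺]) = 1 / (1 + 10^-2.01 + 10^-1.20)
   = 1 / (1 + 0.0097724 + 0.063096) = 1/1.0729 = 0.9321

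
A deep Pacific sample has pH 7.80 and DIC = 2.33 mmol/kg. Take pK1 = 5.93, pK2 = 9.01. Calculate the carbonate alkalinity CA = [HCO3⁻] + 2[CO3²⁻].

CA = 2.43 mmol/kg

CA = [HCO3⁻] + 2[CO3²⁻] = (α₁ + 2α₂)·DIC
At pH 7.80: [H⁺]/K1 = 10^-1.87 = 0.013490, K2/[H⁺] = 10^-1.21 = 0.061660
α₁ = 1/(1 + 0.013490 + 0.061660) = 1/1.0751 = 0.9301; α₂ = α₁·K2/[H⁺] = 0.05735
α₁ + 2α₂ = 1.0448
CA = 1.0448 × 2.33 = 2.43 mmol/kg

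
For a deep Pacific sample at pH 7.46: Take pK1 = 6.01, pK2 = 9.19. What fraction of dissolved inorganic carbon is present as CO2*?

α₀ = 0.0337

α₀ = 1 / (1 + K1/[H⁺] + K1K2/[H⁺]²) = 1 / (1 + 10^+1.45 + 10^-0.28)
   = 1 / (1 + 28.184 + 0.52481) = 1/29.709 = 0.03366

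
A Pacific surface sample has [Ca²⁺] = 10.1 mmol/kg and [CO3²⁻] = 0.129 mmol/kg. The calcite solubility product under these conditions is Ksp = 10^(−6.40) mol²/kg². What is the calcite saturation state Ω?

Ksp = 10^(−6.40) = 3.981×10^-7
Ω = [Ca²⁺][CO3²⁻]/Ksp = (10.1×10^-3)(0.129×10^-3) / 3.981×10^-7 = 3.27

Ω = 3.27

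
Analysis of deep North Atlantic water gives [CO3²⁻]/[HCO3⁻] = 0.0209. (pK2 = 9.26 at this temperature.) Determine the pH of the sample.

From K2 = [H⁺][CO3²⁻]/[HCO3⁻]:  pH = pK2 + log₁₀([CO3²⁻]/[HCO3⁻])
log₁₀(0.0209) = -1.680
pH = 9.26 + (-1.680) = 7.58

pH = 7.58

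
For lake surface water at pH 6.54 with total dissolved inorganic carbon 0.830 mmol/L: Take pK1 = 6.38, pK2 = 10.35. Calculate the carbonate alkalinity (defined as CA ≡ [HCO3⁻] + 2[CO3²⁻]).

CA = 0.491 mmol/L

CA = [HCO3⁻] + 2[CO3²⁻] = (α₁ + 2α₂)·DIC
At pH 6.54: [H⁺]/K1 = 10^-0.16 = 0.69183, K2/[H⁺] = 10^-3.81 = 0.00015488
α₁ = 1/(1 + 0.69183 + 0.00015488) = 1/1.6920 = 0.5910; α₂ = α₁·K2/[H⁺] = 9.154×10^-5
α₁ + 2α₂ = 0.5912
CA = 0.5912 × 0.830 = 0.491 mmol/L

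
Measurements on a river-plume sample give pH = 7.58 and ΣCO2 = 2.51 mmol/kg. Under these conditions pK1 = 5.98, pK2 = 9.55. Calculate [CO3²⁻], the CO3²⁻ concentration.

[CO3²⁻] = 0.0260 mmol/kg

α₂ = 1 / (1 + [H⁺]/K2 + [H⁺]²/(K1K2)) = 1 / (1 + 10^+1.97 + 10^+0.37)
   = 1 / (1 + 93.325 + 2.3442) = 1/96.670 = 0.01034
[CO3²⁻] = α₂ × DIC = 0.01034 × 2.51 = 0.0260 mmol/kg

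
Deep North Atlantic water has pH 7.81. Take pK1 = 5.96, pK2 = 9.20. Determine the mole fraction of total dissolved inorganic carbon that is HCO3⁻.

α₁ = 1 / (1 + [H⁺]/K1 + K2/[H⁺]) = 1 / (1 + 10^-1.85 + 10^-1.39)
   = 1 / (1 + 0.014125 + 0.040738) = 1/1.0549 = 0.9480

α₁ = 0.948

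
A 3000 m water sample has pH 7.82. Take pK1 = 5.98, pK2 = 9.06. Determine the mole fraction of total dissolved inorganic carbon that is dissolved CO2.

α₀ = 1 / (1 + K1/[H⁺] + K1K2/[H⁺]²) = 1 / (1 + 10^+1.84 + 10^+0.60)
   = 1 / (1 + 69.183 + 3.9811) = 1/74.164 = 0.01348

α₀ = 0.0135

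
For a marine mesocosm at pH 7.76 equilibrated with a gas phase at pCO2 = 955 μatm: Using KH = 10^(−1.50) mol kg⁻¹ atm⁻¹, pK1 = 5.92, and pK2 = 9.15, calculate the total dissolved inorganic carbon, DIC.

[CO2*] = KH · pCO2 = 10^(−1.50) × 955×10^-6 = 3.020×10^-5 mol/kg
α₀ = 1/(1 + K1/[H⁺] + K1K2/[H⁺]²) = 1/(1 + 10^+1.84 + 10^+0.45) = 0.01370
DIC = [CO2*]/α₀ = 3.020×10^-5 / 0.01370 = 2.20 mmol/kg

DIC = 2.20 mmol/kg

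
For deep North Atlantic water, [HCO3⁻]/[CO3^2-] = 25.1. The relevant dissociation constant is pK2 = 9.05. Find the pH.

pH = 7.65

From K2 = [H⁺][CO3^2-]/[HCO3⁻]:  pH = pK2 − log₁₀([HCO3⁻]/[CO3^2-])
log₁₀(25.1) = +1.400
pH = 9.05 − (+1.400) = 7.65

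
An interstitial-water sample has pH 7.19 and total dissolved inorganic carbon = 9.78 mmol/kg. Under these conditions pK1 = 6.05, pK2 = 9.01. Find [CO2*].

α₀ = 1 / (1 + K1/[H⁺] + K1K2/[H⁺]²) = 1 / (1 + 10^+1.14 + 10^-0.68)
   = 1 / (1 + 13.804 + 0.20893) = 1/15.013 = 0.06661
[CO2*] = α₀ × DIC = 0.06661 × 9.78 = 0.651 mmol/kg

[CO2*] = 0.651 mmol/kg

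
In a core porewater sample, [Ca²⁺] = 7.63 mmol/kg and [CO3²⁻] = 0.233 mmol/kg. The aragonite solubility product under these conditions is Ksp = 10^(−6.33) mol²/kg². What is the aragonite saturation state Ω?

Ω = 3.80

Ksp = 10^(−6.33) = 4.677×10^-7
Ω = [Ca²⁺][CO3²⁻]/Ksp = (7.63×10^-3)(0.233×10^-3) / 4.677×10^-7 = 3.80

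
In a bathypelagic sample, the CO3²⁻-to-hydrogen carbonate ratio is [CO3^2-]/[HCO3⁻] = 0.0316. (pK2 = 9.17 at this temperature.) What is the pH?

pH = 7.67

From K2 = [H⁺][CO3^2-]/[HCO3⁻]:  pH = pK2 + log₁₀([CO3^2-]/[HCO3⁻])
log₁₀(0.0316) = -1.500
pH = 9.17 + (-1.500) = 7.67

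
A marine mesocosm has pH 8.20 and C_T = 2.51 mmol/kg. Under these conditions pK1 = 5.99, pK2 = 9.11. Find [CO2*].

α₀ = 1 / (1 + K1/[H⁺] + K1K2/[H⁺]²) = 1 / (1 + 10^+2.21 + 10^+1.30)
   = 1 / (1 + 162.18 + 19.953) = 1/183.13 = 0.005460
[CO2*] = α₀ × DIC = 0.005460 × 2.51 = 0.0137 mmol/kg = 13.7 μmol/kg

[CO2*] = 13.7 μmol/kg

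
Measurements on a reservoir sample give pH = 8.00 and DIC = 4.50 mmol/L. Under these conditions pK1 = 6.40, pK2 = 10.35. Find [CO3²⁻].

α₂ = 1 / (1 + [H⁺]/K2 + [H⁺]²/(K1K2)) = 1 / (1 + 10^+2.35 + 10^+0.75)
   = 1 / (1 + 223.87 + 5.6234) = 1/230.50 = 0.004338
[CO3²⁻] = α₂ × DIC = 0.004338 × 4.50 = 0.0195 mmol/L = 19.5 μmol/L

[CO3²⁻] = 19.5 μmol/L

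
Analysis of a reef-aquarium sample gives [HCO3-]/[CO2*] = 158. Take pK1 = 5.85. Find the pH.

From K1 = [H⁺][HCO3-]/[CO2*]:  pH = pK1 + log₁₀([HCO3-]/[CO2*])
log₁₀(158) = +2.199
pH = 5.85 + (+2.199) = 8.05

pH = 8.05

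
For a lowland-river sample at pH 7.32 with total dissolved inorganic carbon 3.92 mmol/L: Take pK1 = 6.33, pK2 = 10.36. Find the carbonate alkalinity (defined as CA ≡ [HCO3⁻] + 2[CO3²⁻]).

CA = [HCO3⁻] + 2[CO3²⁻] = (α₁ + 2α₂)·DIC
At pH 7.32: [H⁺]/K1 = 10^-0.99 = 0.10233, K2/[H⁺] = 10^-3.04 = 0.00091201
α₁ = 1/(1 + 0.10233 + 0.00091201) = 1/1.1032 = 0.9064; α₂ = α₁·K2/[H⁺] = 0.0008267
α₁ + 2α₂ = 0.9081
CA = 0.9081 × 3.92 = 3.56 mmol/L

CA = 3.56 mmol/L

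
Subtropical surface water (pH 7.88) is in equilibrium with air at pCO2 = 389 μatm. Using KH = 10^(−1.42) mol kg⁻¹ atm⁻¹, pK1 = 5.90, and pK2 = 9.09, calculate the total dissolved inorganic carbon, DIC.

[CO2*] = KH · pCO2 = 10^(−1.42) × 389×10^-6 = 1.479×10^-5 mol/kg
α₀ = 1/(1 + K1/[H⁺] + K1K2/[H⁺]²) = 1/(1 + 10^+1.98 + 10^+0.77) = 0.009767
DIC = [CO2*]/α₀ = 1.479×10^-5 / 0.009767 = 1.51 mmol/kg

DIC = 1.51 mmol/kg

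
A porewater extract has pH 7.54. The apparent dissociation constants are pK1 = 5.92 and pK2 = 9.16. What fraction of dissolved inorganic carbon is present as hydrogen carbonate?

α₁ = 0.954

α₁ = 1 / (1 + [H⁺]/K1 + K2/[H⁺]) = 1 / (1 + 10^-1.62 + 10^-1.62)
   = 1 / (1 + 0.023988 + 0.023988) = 1/1.0480 = 0.9542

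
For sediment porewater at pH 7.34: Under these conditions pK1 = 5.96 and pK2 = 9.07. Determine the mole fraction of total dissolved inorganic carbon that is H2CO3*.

α₀ = 1 / (1 + K1/[H⁺] + K1K2/[H⁺]²) = 1 / (1 + 10^+1.38 + 10^-0.35)
   = 1 / (1 + 23.988 + 0.44668) = 1/25.435 = 0.03932

α₀ = 0.0393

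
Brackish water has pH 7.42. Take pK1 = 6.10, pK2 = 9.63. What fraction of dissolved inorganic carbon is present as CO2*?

α₀ = 0.0454

α₀ = 1 / (1 + K1/[H⁺] + K1K2/[H⁺]²) = 1 / (1 + 10^+1.32 + 10^-0.89)
   = 1 / (1 + 20.893 + 0.12882) = 1/22.022 = 0.04541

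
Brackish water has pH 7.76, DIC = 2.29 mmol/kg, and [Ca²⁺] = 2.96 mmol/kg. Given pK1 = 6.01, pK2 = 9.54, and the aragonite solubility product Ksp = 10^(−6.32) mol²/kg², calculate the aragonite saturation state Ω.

Ω = 0.227

α₂ = 1 / (1 + [H⁺]/K2 + [H⁺]²/(K1K2)) = 1 / (1 + 10^+1.78 + 10^+0.03)
   = 1 / (1 + 60.256 + 1.0715) = 1/62.327 = 0.01604
[CO3²⁻] = α₂ × DIC = 0.01604 × 2.29 = 0.03674 mmol/kg
Ksp = 10^(−6.32) = 4.786×10^-7
Ω = [Ca²⁺][CO3²⁻]/Ksp = (2.96×10^-3)(3.674×10^-5) / 4.786×10^-7 = 0.227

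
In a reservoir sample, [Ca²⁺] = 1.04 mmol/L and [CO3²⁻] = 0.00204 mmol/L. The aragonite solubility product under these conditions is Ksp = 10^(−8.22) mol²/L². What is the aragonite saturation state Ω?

Ω = 0.352

Ksp = 10^(−8.22) = 6.026×10^-9
Ω = [Ca²⁺][CO3²⁻]/Ksp = (1.04×10^-3)(0.00204×10^-3) / 6.026×10^-9 = 0.352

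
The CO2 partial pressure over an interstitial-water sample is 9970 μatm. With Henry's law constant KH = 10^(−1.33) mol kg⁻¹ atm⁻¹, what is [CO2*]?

[CO2*] = 466 μmol/kg

KH = 10^(−1.33) = 4.677×10^-2 mol kg⁻¹ atm⁻¹
[CO2*] = KH · pCO2 = 4.677×10^-2 × 9970×10^-6 atm = 4.66×10^-4 mol/kg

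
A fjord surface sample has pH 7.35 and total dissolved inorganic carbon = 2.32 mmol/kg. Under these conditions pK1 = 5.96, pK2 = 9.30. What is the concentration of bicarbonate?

[HCO3⁻] = 2.21 mmol/kg

α₁ = 1 / (1 + [H⁺]/K1 + K2/[H⁺]) = 1 / (1 + 10^-1.39 + 10^-1.95)
   = 1 / (1 + 0.040738 + 0.011220) = 1/1.0520 = 0.9506
[HCO3⁻] = α₁ × DIC = 0.9506 × 2.32 = 2.21 mmol/kg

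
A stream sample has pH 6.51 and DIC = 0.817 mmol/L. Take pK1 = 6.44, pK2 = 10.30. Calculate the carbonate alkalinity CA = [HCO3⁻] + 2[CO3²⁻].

CA = 0.441 mmol/L

CA = [HCO3⁻] + 2[CO3²⁻] = (α₁ + 2α₂)·DIC
At pH 6.51: [H⁺]/K1 = 10^-0.07 = 0.85114, K2/[H⁺] = 10^-3.79 = 0.00016218
α₁ = 1/(1 + 0.85114 + 0.00016218) = 1/1.8513 = 0.5402; α₂ = α₁·K2/[H⁺] = 8.760×10^-5
α₁ + 2α₂ = 0.5403
CA = 0.5403 × 0.817 = 0.441 mmol/L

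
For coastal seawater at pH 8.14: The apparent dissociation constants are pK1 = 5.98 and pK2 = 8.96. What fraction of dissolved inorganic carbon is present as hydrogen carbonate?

α₁ = 0.863

α₁ = 1 / (1 + [H⁺]/K1 + K2/[H⁺]) = 1 / (1 + 10^-2.16 + 10^-0.82)
   = 1 / (1 + 0.0069183 + 0.15136) = 1/1.1583 = 0.8634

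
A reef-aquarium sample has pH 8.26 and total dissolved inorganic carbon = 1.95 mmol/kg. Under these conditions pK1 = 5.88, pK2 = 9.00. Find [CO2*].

[CO2*] = 6.85 μmol/kg

α₀ = 1 / (1 + K1/[H⁺] + K1K2/[H⁺]²) = 1 / (1 + 10^+2.38 + 10^+1.64)
   = 1 / (1 + 239.88 + 43.652) = 1/284.53 = 0.003515
[CO2*] = α₀ × DIC = 0.003515 × 1.95 = 0.00685 mmol/kg = 6.85 μmol/kg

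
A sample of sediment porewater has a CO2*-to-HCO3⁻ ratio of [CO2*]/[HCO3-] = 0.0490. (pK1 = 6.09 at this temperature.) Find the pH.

pH = 7.40

From K1 = [H⁺][HCO3-]/[CO2*]:  pH = pK1 − log₁₀([CO2*]/[HCO3-])
log₁₀(0.0490) = -1.310
pH = 6.09 − (-1.310) = 7.40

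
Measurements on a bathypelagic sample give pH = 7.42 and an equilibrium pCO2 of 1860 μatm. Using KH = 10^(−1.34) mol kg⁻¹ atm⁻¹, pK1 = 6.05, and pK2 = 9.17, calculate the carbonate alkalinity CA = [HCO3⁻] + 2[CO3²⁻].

CA = 2.06 mmol/kg

[CO2*] = KH · pCO2 = 10^(−1.34) × 1860×10^-6 = 8.502×10^-5 mol/kg
α₀ = 1/(1 + K1/[H⁺] + K1K2/[H⁺]²) = 1/(1 + 10^+1.37 + 10^-0.38) = 0.04023
DIC = [CO2*]/α₀ = 8.502×10^-5 / 0.04023 = 2.113 mmol/kg
CA = (α₁ + 2α₂)·DIC = (0.9430 + 2×0.01677) × 2.113 = 2.06 mmol/kg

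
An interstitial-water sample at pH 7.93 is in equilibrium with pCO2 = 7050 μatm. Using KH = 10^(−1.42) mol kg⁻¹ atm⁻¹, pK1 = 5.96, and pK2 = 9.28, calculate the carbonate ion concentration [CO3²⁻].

[CO2*] = KH · pCO2 = 10^(−1.42) × 7050×10^-6 = 2.680×10^-4 mol/kg
α₀ = 1/(1 + K1/[H⁺] + K1K2/[H⁺]²) = 1/(1 + 10^+1.97 + 10^+0.62) = 0.01015
DIC = [CO2*]/α₀ = 2.680×10^-4 / 0.01015 = 26.40 mmol/kg
[CO3²⁻] = α₂·DIC; α₂ = 0.04232, so [CO3²⁻] = 0.04232 × 26.40 = 1.12 mmol/kg

[CO3²⁻] = 1.12 mmol/kg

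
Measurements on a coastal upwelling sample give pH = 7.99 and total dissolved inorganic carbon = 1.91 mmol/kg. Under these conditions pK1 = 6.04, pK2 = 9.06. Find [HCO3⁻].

α₁ = 1 / (1 + [H⁺]/K1 + K2/[H⁺]) = 1 / (1 + 10^-1.95 + 10^-1.07)
   = 1 / (1 + 0.011220 + 0.085114) = 1/1.0963 = 0.9121
[HCO3⁻] = α₁ × DIC = 0.9121 × 1.91 = 1.74 mmol/kg

[HCO3⁻] = 1.74 mmol/kg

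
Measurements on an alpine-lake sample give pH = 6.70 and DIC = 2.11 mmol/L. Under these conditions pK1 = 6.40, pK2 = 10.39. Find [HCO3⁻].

[HCO3⁻] = 1.41 mmol/L

α₁ = 1 / (1 + [H⁺]/K1 + K2/[H⁺]) = 1 / (1 + 10^-0.30 + 10^-3.69)
   = 1 / (1 + 0.50119 + 0.00020417) = 1/1.5014 = 0.6660
[HCO3⁻] = α₁ × DIC = 0.6660 × 2.11 = 1.41 mmol/L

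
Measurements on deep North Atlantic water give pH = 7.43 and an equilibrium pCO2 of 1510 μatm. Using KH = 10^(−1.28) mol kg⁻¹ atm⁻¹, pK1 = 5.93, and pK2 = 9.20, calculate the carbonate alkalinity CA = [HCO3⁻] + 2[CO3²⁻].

CA = 2.59 mmol/kg

[CO2*] = KH · pCO2 = 10^(−1.28) × 1510×10^-6 = 7.925×10^-5 mol/kg
α₀ = 1/(1 + K1/[H⁺] + K1K2/[H⁺]²) = 1/(1 + 10^+1.50 + 10^-0.27) = 0.03016
DIC = [CO2*]/α₀ = 7.925×10^-5 / 0.03016 = 2.628 mmol/kg
CA = (α₁ + 2α₂)·DIC = (0.9536 + 2×0.01620) × 2.628 = 2.59 mmol/kg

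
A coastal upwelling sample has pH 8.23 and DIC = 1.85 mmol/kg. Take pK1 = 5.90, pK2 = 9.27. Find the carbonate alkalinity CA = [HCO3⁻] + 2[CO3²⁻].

CA = 2.00 mmol/kg

CA = [HCO3⁻] + 2[CO3²⁻] = (α₁ + 2α₂)·DIC
At pH 8.23: [H⁺]/K1 = 10^-2.33 = 0.0046774, K2/[H⁺] = 10^-1.04 = 0.091201
α₁ = 1/(1 + 0.0046774 + 0.091201) = 1/1.0959 = 0.9125; α₂ = α₁·K2/[H⁺] = 0.08322
α₁ + 2α₂ = 1.0790
CA = 1.0790 × 1.85 = 2.00 mmol/kg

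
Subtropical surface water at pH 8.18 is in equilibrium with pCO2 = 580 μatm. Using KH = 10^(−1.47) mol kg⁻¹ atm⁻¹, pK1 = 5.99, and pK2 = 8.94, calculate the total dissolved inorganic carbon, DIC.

[CO2*] = KH · pCO2 = 10^(−1.47) × 580×10^-6 = 1.965×10^-5 mol/kg
α₀ = 1/(1 + K1/[H⁺] + K1K2/[H⁺]²) = 1/(1 + 10^+2.19 + 10^+1.43) = 0.005471
DIC = [CO2*]/α₀ = 1.965×10^-5 / 0.005471 = 3.59 mmol/kg

DIC = 3.59 mmol/kg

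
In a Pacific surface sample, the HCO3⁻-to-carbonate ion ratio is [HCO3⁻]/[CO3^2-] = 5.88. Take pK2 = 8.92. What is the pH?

From K2 = [H⁺][CO3^2-]/[HCO3⁻]:  pH = pK2 − log₁₀([HCO3⁻]/[CO3^2-])
log₁₀(5.88) = +0.769
pH = 8.92 − (+0.769) = 8.15

pH = 8.15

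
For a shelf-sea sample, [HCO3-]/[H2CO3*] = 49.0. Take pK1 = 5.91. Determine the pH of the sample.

pH = 7.60

From K1 = [H⁺][HCO3-]/[H2CO3*]:  pH = pK1 + log₁₀([HCO3-]/[H2CO3*])
log₁₀(49.0) = +1.690
pH = 5.91 + (+1.690) = 7.60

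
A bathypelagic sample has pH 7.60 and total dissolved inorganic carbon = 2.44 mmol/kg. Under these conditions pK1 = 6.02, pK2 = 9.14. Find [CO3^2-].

α₂ = 1 / (1 + [H⁺]/K2 + [H⁺]²/(K1K2)) = 1 / (1 + 10^+1.54 + 10^-0.04)
   = 1 / (1 + 34.674 + 0.91201) = 1/36.586 = 0.02733
[CO3²⁻] = α₂ × DIC = 0.02733 × 2.44 = 0.0667 mmol/kg

[CO3²⁻] = 0.0667 mmol/kg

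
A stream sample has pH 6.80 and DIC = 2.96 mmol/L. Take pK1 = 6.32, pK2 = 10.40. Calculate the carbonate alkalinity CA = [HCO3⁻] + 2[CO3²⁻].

CA = 2.22 mmol/L

CA = [HCO3⁻] + 2[CO3²⁻] = (α₁ + 2α₂)·DIC
At pH 6.80: [H⁺]/K1 = 10^-0.48 = 0.33113, K2/[H⁺] = 10^-3.60 = 0.00025119
α₁ = 1/(1 + 0.33113 + 0.00025119) = 1/1.3314 = 0.7511; α₂ = α₁·K2/[H⁺] = 0.0001887
α₁ + 2α₂ = 0.7515
CA = 0.7515 × 2.96 = 2.22 mmol/L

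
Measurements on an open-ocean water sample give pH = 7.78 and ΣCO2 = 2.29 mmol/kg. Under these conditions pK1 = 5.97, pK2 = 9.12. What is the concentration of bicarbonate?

α₁ = 1 / (1 + [H⁺]/K1 + K2/[H⁺]) = 1 / (1 + 10^-1.81 + 10^-1.34)
   = 1 / (1 + 0.015488 + 0.045709) = 1/1.0612 = 0.9423
[HCO3⁻] = α₁ × DIC = 0.9423 × 2.29 = 2.16 mmol/kg

[HCO3⁻] = 2.16 mmol/kg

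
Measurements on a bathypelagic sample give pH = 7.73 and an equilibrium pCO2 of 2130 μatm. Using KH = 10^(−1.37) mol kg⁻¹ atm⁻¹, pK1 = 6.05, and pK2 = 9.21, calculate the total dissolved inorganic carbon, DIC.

[CO2*] = KH · pCO2 = 10^(−1.37) × 2130×10^-6 = 9.086×10^-5 mol/kg
α₀ = 1/(1 + K1/[H⁺] + K1K2/[H⁺]²) = 1/(1 + 10^+1.68 + 10^+0.20) = 0.01982
DIC = [CO2*]/α₀ = 9.086×10^-5 / 0.01982 = 4.58 mmol/kg

DIC = 4.58 mmol/kg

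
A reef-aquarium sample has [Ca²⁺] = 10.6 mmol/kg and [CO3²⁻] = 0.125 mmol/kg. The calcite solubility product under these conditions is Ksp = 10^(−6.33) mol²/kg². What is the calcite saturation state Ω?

Ksp = 10^(−6.33) = 4.677×10^-7
Ω = [Ca²⁺][CO3²⁻]/Ksp = (10.6×10^-3)(0.125×10^-3) / 4.677×10^-7 = 2.83

Ω = 2.83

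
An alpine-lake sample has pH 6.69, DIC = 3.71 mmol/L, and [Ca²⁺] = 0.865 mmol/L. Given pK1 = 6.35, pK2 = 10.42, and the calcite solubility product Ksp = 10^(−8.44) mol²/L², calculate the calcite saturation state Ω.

Ω = 0.113

α₂ = 1 / (1 + [H⁺]/K2 + [H⁺]²/(K1K2)) = 1 / (1 + 10^+3.73 + 10^+3.39)
   = 1 / (1 + 5370.3 + 2454.7) = 1/7826.0 = 0.0001278
[CO3²⁻] = α₂ × DIC = 0.0001278 × 3.71 = 0.0004741 mmol/L = 0.4741 μmol/L
Ksp = 10^(−8.44) = 3.631×10^-9
Ω = [Ca²⁺][CO3²⁻]/Ksp = (0.865×10^-3)(4.741×10^-7) / 3.631×10^-9 = 0.113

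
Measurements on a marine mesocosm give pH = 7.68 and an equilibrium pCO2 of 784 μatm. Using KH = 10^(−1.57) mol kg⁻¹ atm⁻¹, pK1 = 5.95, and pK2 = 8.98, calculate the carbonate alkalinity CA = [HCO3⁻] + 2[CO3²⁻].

CA = 1.25 mmol/kg

[CO2*] = KH · pCO2 = 10^(−1.57) × 784×10^-6 = 2.110×10^-5 mol/kg
α₀ = 1/(1 + K1/[H⁺] + K1K2/[H⁺]²) = 1/(1 + 10^+1.73 + 10^+0.43) = 0.01742
DIC = [CO2*]/α₀ = 2.110×10^-5 / 0.01742 = 1.211 mmol/kg
CA = (α₁ + 2α₂)·DIC = (0.9357 + 2×0.04690) × 1.211 = 1.25 mmol/kg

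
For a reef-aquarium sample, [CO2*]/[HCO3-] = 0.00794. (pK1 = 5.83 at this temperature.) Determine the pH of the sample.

From K1 = [H⁺][HCO3-]/[CO2*]:  pH = pK1 − log₁₀([CO2*]/[HCO3-])
log₁₀(0.00794) = -2.100
pH = 5.83 − (-2.100) = 7.93

pH = 7.93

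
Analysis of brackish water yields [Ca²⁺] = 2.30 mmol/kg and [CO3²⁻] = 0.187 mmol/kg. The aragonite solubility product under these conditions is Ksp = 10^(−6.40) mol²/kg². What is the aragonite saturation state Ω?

Ω = 1.08

Ksp = 10^(−6.40) = 3.981×10^-7
Ω = [Ca²⁺][CO3²⁻]/Ksp = (2.30×10^-3)(0.187×10^-3) / 3.981×10^-7 = 1.08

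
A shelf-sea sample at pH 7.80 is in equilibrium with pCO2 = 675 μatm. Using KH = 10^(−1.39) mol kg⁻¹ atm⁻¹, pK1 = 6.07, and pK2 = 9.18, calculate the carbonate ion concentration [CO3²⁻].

[CO3²⁻] = 0.0616 mmol/kg

[CO2*] = KH · pCO2 = 10^(−1.39) × 675×10^-6 = 2.750×10^-5 mol/kg
α₀ = 1/(1 + K1/[H⁺] + K1K2/[H⁺]²) = 1/(1 + 10^+1.73 + 10^+0.35) = 0.01756
DIC = [CO2*]/α₀ = 2.750×10^-5 / 0.01756 = 1.566 mmol/kg
[CO3²⁻] = α₂·DIC; α₂ = 0.03932, so [CO3²⁻] = 0.03932 × 1.566 = 0.0616 mmol/kg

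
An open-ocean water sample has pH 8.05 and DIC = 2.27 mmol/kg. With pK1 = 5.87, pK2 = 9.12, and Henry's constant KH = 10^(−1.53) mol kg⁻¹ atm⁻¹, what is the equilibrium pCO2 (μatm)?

α₀ = 1 / (1 + K1/[H⁺] + K1K2/[H⁺]²) = 1 / (1 + 10^+2.18 + 10^+1.11)
   = 1 / (1 + 151.36 + 12.882) = 1/165.24 = 0.006052
[CO2*] = α₀ × DIC = 0.006052 × 2.27 = 0.01374 mmol/kg = 13.74 μmol/kg
pCO2 = [CO2*]/KH = 1.374×10^-5 / 2.951×10^-2 = 465 μatm

pCO2 = 465 μatm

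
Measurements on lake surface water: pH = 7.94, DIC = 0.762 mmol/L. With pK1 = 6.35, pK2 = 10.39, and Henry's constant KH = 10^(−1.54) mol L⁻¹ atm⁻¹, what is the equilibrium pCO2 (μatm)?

pCO2 = 660 μatm

α₀ = 1 / (1 + K1/[H⁺] + K1K2/[H⁺]²) = 1 / (1 + 10^+1.59 + 10^-0.86)
   = 1 / (1 + 38.905 + 0.13804) = 1/40.043 = 0.02497
[CO2*] = α₀ × DIC = 0.02497 × 0.762 = 0.01903 mmol/L = 19.03 μmol/L
pCO2 = [CO2*]/KH = 1.903×10^-5 / 2.884×10^-2 = 660 μatm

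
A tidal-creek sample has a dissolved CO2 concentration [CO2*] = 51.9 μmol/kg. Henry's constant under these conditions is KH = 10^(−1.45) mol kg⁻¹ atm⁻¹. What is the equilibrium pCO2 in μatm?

KH = 10^(−1.45) = 3.548×10^-2 mol kg⁻¹ atm⁻¹
pCO2 = [CO2*]/KH = 51.9×10^-6 / 3.548×10^-2 = 1.46×10^-3 atm = 1460 μatm

pCO2 = 1460 μatm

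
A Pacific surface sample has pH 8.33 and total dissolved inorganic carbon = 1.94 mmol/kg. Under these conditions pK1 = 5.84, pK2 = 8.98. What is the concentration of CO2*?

α₀ = 1 / (1 + K1/[H⁺] + K1K2/[H⁺]²) = 1 / (1 + 10^+2.49 + 10^+1.84)
   = 1 / (1 + 309.03 + 69.183) = 1/379.21 = 0.002637
[CO2*] = α₀ × DIC = 0.002637 × 1.94 = 0.00512 mmol/kg = 5.12 μmol/kg

[CO2*] = 5.12 μmol/kg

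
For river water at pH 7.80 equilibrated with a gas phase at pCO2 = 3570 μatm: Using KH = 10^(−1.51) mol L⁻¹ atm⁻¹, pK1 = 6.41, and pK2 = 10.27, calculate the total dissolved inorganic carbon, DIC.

[CO2*] = KH · pCO2 = 10^(−1.51) × 3570×10^-6 = 1.103×10^-4 mol/L
α₀ = 1/(1 + K1/[H⁺] + K1K2/[H⁺]²) = 1/(1 + 10^+1.39 + 10^-1.08) = 0.03902
DIC = [CO2*]/α₀ = 1.103×10^-4 / 0.03902 = 2.83 mmol/L

DIC = 2.83 mmol/L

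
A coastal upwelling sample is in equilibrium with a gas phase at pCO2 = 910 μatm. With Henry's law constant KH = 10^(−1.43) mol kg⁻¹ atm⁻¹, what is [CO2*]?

[CO2*] = 33.8 μmol/kg

KH = 10^(−1.43) = 3.715×10^-2 mol kg⁻¹ atm⁻¹
[CO2*] = KH · pCO2 = 3.715×10^-2 × 910×10^-6 atm = 3.38×10^-5 mol/kg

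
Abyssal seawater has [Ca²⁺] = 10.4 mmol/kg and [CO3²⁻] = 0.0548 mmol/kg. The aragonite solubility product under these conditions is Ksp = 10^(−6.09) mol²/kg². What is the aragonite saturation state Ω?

Ω = 0.701

Ksp = 10^(−6.09) = 8.128×10^-7
Ω = [Ca²⁺][CO3²⁻]/Ksp = (10.4×10^-3)(0.0548×10^-3) / 8.128×10^-7 = 0.701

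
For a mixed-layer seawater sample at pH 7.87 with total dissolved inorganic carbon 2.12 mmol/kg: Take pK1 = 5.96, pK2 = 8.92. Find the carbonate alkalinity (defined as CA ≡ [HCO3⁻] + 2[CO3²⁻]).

CA = [HCO3⁻] + 2[CO3²⁻] = (α₁ + 2α₂)·DIC
At pH 7.87: [H⁺]/K1 = 10^-1.91 = 0.012303, K2/[H⁺] = 10^-1.05 = 0.089125
α₁ = 1/(1 + 0.012303 + 0.089125) = 1/1.1014 = 0.9079; α₂ = α₁·K2/[H⁺] = 0.08092
α₁ + 2α₂ = 1.0697
CA = 1.0697 × 2.12 = 2.27 mmol/kg

CA = 2.27 mmol/kg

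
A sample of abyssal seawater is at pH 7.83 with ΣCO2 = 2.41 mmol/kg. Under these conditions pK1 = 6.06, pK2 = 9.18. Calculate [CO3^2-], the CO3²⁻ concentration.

[CO3²⁻] = 0.101 mmol/kg

α₂ = 1 / (1 + [H⁺]/K2 + [H⁺]²/(K1K2)) = 1 / (1 + 10^+1.35 + 10^-0.42)
   = 1 / (1 + 22.387 + 0.38019) = 1/23.767 = 0.04207
[CO3²⁻] = α₂ × DIC = 0.04207 × 2.41 = 0.101 mmol/kg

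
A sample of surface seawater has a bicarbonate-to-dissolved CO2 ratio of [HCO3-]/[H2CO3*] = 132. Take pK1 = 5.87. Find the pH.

From K1 = [H⁺][HCO3-]/[H2CO3*]:  pH = pK1 + log₁₀([HCO3-]/[H2CO3*])
log₁₀(132) = +2.121
pH = 5.87 + (+2.121) = 7.99

pH = 7.99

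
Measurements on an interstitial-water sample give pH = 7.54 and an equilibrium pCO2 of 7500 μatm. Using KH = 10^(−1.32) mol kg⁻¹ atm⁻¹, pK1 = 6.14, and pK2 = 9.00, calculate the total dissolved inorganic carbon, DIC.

DIC = 9.69 mmol/kg

[CO2*] = KH · pCO2 = 10^(−1.32) × 7500×10^-6 = 3.590×10^-4 mol/kg
α₀ = 1/(1 + K1/[H⁺] + K1K2/[H⁺]²) = 1/(1 + 10^+1.40 + 10^-0.06) = 0.03705
DIC = [CO2*]/α₀ = 3.590×10^-4 / 0.03705 = 9.69 mmol/kg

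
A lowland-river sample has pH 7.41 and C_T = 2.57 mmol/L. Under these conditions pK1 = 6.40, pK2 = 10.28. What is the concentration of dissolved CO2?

[CO2*] = 0.229 mmol/L

α₀ = 1 / (1 + K1/[H⁺] + K1K2/[H⁺]²) = 1 / (1 + 10^+1.01 + 10^-1.86)
   = 1 / (1 + 10.233 + 0.013804) = 1/11.247 = 0.08891
[CO2*] = α₀ × DIC = 0.08891 × 2.57 = 0.229 mmol/L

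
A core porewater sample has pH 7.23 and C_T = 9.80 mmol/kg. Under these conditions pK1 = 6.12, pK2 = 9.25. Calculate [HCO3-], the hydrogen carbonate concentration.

α₁ = 1 / (1 + [H⁺]/K1 + K2/[H⁺]) = 1 / (1 + 10^-1.11 + 10^-2.02)
   = 1 / (1 + 0.077625 + 0.0095499) = 1/1.0872 = 0.9198
[HCO3⁻] = α₁ × DIC = 0.9198 × 9.80 = 9.01 mmol/kg

[HCO3⁻] = 9.01 mmol/kg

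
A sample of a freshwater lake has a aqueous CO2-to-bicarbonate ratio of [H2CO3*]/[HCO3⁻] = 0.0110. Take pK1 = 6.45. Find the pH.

pH = 8.41

From K1 = [H⁺][HCO3⁻]/[H2CO3*]:  pH = pK1 − log₁₀([H2CO3*]/[HCO3⁻])
log₁₀(0.0110) = -1.959
pH = 6.45 − (-1.959) = 8.41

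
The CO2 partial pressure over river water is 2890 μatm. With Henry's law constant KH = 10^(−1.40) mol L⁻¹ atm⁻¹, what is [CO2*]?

KH = 10^(−1.40) = 3.981×10^-2 mol L⁻¹ atm⁻¹
[CO2*] = KH · pCO2 = 3.981×10^-2 × 2890×10^-6 atm = 1.15×10^-4 mol/L

[CO2*] = 115 μmol/L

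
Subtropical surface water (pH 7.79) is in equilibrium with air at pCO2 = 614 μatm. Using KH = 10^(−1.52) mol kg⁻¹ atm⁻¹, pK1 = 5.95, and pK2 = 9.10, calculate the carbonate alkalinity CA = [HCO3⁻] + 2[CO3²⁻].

CA = 1.41 mmol/kg

[CO2*] = KH · pCO2 = 10^(−1.52) × 614×10^-6 = 1.854×10^-5 mol/kg
α₀ = 1/(1 + K1/[H⁺] + K1K2/[H⁺]²) = 1/(1 + 10^+1.84 + 10^+0.53) = 0.01359
DIC = [CO2*]/α₀ = 1.854×10^-5 / 0.01359 = 1.364 mmol/kg
CA = (α₁ + 2α₂)·DIC = (0.9404 + 2×0.04606) × 1.364 = 1.41 mmol/kg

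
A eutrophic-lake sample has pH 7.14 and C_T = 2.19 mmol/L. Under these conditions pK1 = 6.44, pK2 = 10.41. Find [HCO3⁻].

α₁ = 1 / (1 + [H⁺]/K1 + K2/[H⁺]) = 1 / (1 + 10^-0.70 + 10^-3.27)
   = 1 / (1 + 0.19953 + 0.00053703) = 1/1.2001 = 0.8333
[HCO3⁻] = α₁ × DIC = 0.8333 × 2.19 = 1.82 mmol/L

[HCO3⁻] = 1.82 mmol/L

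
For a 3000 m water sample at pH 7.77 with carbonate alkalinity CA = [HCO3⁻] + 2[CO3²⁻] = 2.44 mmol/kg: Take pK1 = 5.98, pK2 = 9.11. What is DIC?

DIC = 2.37 mmol/kg

CA = [HCO3⁻] + 2[CO3²⁻] = (α₁ + 2α₂)·DIC
At pH 7.77: [H⁺]/K1 = 10^-1.79 = 0.016218, K2/[H⁺] = 10^-1.34 = 0.045709
α₁ = 1/(1 + 0.016218 + 0.045709) = 1/1.0619 = 0.9417; α₂ = α₁·K2/[H⁺] = 0.04304
α₁ + 2α₂ = 1.0278
DIC = CA / (α₁ + 2α₂) = 2.44 / 1.0278 = 2.37 mmol/kg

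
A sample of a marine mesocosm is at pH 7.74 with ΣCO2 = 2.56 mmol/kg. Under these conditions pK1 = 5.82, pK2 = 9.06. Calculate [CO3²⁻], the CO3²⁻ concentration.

α₂ = 1 / (1 + [H⁺]/K2 + [H⁺]²/(K1K2)) = 1 / (1 + 10^+1.32 + 10^-0.60)
   = 1 / (1 + 20.893 + 0.25119) = 1/22.144 = 0.04516
[CO3²⁻] = α₂ × DIC = 0.04516 × 2.56 = 0.116 mmol/kg

[CO3²⁻] = 0.116 mmol/kg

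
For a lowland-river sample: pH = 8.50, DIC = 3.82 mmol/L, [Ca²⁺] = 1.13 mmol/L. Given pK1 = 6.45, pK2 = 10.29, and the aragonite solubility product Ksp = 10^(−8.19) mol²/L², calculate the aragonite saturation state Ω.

Ω = 10.6

α₂ = 1 / (1 + [H⁺]/K2 + [H⁺]²/(K1K2)) = 1 / (1 + 10^+1.79 + 10^-0.26)
   = 1 / (1 + 61.660 + 0.54954) = 1/63.209 = 0.01582
[CO3²⁻] = α₂ × DIC = 0.01582 × 3.82 = 0.06043 mmol/L
Ksp = 10^(−8.19) = 6.457×10^-9
Ω = [Ca²⁺][CO3²⁻]/Ksp = (1.13×10^-3)(6.043×10^-5) / 6.457×10^-9 = 10.6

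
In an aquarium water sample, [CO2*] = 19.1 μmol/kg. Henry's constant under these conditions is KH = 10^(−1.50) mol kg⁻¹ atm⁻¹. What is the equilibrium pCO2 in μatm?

pCO2 = 604 μatm

KH = 10^(−1.50) = 3.162×10^-2 mol kg⁻¹ atm⁻¹
pCO2 = [CO2*]/KH = 19.1×10^-6 / 3.162×10^-2 = 6.04×10^-4 atm = 604 μatm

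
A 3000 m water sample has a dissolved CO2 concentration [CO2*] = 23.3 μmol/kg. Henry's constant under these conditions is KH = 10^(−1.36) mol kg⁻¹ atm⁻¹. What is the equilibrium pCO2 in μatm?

KH = 10^(−1.36) = 4.365×10^-2 mol kg⁻¹ atm⁻¹
pCO2 = [CO2*]/KH = 23.3×10^-6 / 4.365×10^-2 = 5.34×10^-4 atm = 534 μatm

pCO2 = 534 μatm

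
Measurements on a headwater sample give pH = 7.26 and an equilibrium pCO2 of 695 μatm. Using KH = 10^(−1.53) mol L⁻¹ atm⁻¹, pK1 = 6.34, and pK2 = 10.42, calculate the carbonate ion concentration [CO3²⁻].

[CO3²⁻] = 0.118 μmol/L

[CO2*] = KH · pCO2 = 10^(−1.53) × 695×10^-6 = 2.051×10^-5 mol/L
α₀ = 1/(1 + K1/[H⁺] + K1K2/[H⁺]²) = 1/(1 + 10^+0.92 + 10^-2.24) = 0.1073
DIC = [CO2*]/α₀ = 2.051×10^-5 / 0.1073 = 0.1912 mmol/L
[CO3²⁻] = α₂·DIC; α₂ = 0.0006172, so [CO3²⁻] = 0.0006172 × 0.1912 = 0.000118 mmol/L = 0.118 μmol/L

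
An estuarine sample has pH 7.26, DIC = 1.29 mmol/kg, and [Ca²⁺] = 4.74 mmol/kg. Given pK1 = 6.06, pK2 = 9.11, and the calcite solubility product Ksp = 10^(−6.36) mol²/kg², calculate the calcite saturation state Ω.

α₂ = 1 / (1 + [H⁺]/K2 + [H⁺]²/(K1K2)) = 1 / (1 + 10^+1.85 + 10^+0.65)
   = 1 / (1 + 70.795 + 4.4668) = 1/76.261 = 0.01311
[CO3²⁻] = α₂ × DIC = 0.01311 × 1.29 = 0.01692 mmol/kg = 16.92 μmol/kg
Ksp = 10^(−6.36) = 4.365×10^-7
Ω = [Ca²⁺][CO3²⁻]/Ksp = (4.74×10^-3)(1.692×10^-5) / 4.365×10^-7 = 0.184

Ω = 0.184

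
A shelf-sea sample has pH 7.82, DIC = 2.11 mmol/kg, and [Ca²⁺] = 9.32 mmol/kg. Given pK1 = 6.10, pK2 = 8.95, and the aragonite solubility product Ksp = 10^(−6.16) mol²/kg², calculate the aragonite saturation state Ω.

Ω = 1.93

α₂ = 1 / (1 + [H⁺]/K2 + [H⁺]²/(K1K2)) = 1 / (1 + 10^+1.13 + 10^-0.59)
   = 1 / (1 + 13.490 + 0.25704) = 1/14.747 = 0.06781
[CO3²⁻] = α₂ × DIC = 0.06781 × 2.11 = 0.1431 mmol/kg
Ksp = 10^(−6.16) = 6.918×10^-7
Ω = [Ca²⁺][CO3²⁻]/Ksp = (9.32×10^-3)(1.431×10^-4) / 6.918×10^-7 = 1.93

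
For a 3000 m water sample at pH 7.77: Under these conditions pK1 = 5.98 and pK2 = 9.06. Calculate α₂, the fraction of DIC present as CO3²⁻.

α₂ = 0.0480

α₂ = 1 / (1 + [H⁺]/K2 + [H⁺]²/(K1K2)) = 1 / (1 + 10^+1.29 + 10^-0.50)
   = 1 / (1 + 19.498 + 0.31623) = 1/20.815 = 0.04804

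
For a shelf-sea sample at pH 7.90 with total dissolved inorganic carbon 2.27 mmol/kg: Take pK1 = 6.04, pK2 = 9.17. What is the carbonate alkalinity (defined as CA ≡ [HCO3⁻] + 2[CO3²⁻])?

CA = 2.35 mmol/kg

CA = [HCO3⁻] + 2[CO3²⁻] = (α₁ + 2α₂)·DIC
At pH 7.90: [H⁺]/K1 = 10^-1.86 = 0.013804, K2/[H⁺] = 10^-1.27 = 0.053703
α₁ = 1/(1 + 0.013804 + 0.053703) = 1/1.0675 = 0.9368; α₂ = α₁·K2/[H⁺] = 0.05031
α₁ + 2α₂ = 1.0374
CA = 1.0374 × 2.27 = 2.35 mmol/kg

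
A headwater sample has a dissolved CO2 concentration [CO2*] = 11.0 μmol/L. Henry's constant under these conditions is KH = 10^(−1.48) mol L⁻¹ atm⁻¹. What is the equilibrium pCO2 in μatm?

KH = 10^(−1.48) = 3.311×10^-2 mol L⁻¹ atm⁻¹
pCO2 = [CO2*]/KH = 11.0×10^-6 / 3.311×10^-2 = 3.32×10^-4 atm = 332 μatm

pCO2 = 332 μatm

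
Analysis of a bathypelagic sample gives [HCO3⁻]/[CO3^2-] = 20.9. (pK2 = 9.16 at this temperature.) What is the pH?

pH = 7.84

From K2 = [H⁺][CO3^2-]/[HCO3⁻]:  pH = pK2 − log₁₀([HCO3⁻]/[CO3^2-])
log₁₀(20.9) = +1.320
pH = 9.16 − (+1.320) = 7.84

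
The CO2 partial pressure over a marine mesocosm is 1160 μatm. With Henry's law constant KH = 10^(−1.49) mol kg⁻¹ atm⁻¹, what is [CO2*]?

[CO2*] = 37.5 μmol/kg

KH = 10^(−1.49) = 3.236×10^-2 mol kg⁻¹ atm⁻¹
[CO2*] = KH · pCO2 = 3.236×10^-2 × 1160×10^-6 atm = 3.75×10^-5 mol/kg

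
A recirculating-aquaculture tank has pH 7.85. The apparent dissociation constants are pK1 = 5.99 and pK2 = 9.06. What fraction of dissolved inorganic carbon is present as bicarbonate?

α₁ = 0.930

α₁ = 1 / (1 + [H⁺]/K1 + K2/[H⁺]) = 1 / (1 + 10^-1.86 + 10^-1.21)
   = 1 / (1 + 0.013804 + 0.061660) = 1/1.0755 = 0.9298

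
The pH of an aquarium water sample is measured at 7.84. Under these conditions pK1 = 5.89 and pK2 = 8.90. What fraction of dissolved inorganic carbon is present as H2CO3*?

α₀ = 0.0102

α₀ = 1 / (1 + K1/[H⁺] + K1K2/[H⁺]²) = 1 / (1 + 10^+1.95 + 10^+0.89)
   = 1 / (1 + 89.125 + 7.7625) = 1/97.888 = 0.01022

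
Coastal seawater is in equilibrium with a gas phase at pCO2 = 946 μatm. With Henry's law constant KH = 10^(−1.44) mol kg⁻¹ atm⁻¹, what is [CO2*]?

[CO2*] = 34.3 μmol/kg

KH = 10^(−1.44) = 3.631×10^-2 mol kg⁻¹ atm⁻¹
[CO2*] = KH · pCO2 = 3.631×10^-2 × 946×10^-6 atm = 3.43×10^-5 mol/kg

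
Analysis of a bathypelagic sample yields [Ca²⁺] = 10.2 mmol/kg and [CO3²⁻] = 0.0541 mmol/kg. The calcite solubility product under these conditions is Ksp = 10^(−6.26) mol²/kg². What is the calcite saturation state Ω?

Ω = 1.00

Ksp = 10^(−6.26) = 5.495×10^-7
Ω = [Ca²⁺][CO3²⁻]/Ksp = (10.2×10^-3)(0.0541×10^-3) / 5.495×10^-7 = 1.00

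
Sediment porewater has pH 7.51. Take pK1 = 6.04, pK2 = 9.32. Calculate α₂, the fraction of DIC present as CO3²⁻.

α₂ = 0.0148

α₂ = 1 / (1 + [H⁺]/K2 + [H⁺]²/(K1K2)) = 1 / (1 + 10^+1.81 + 10^+0.34)
   = 1 / (1 + 64.565 + 2.1878) = 1/67.753 = 0.01476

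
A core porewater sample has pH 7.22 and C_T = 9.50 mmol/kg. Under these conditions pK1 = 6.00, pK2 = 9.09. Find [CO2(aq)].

α₀ = 1 / (1 + K1/[H⁺] + K1K2/[H⁺]²) = 1 / (1 + 10^+1.22 + 10^-0.65)
   = 1 / (1 + 16.596 + 0.22387) = 1/17.820 = 0.05612
[CO2*] = α₀ × DIC = 0.05612 × 9.50 = 0.533 mmol/kg

[CO2*] = 0.533 mmol/kg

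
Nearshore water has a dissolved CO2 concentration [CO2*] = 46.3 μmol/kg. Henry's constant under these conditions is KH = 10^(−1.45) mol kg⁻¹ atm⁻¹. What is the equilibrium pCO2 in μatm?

pCO2 = 1300 μatm

KH = 10^(−1.45) = 3.548×10^-2 mol kg⁻¹ atm⁻¹
pCO2 = [CO2*]/KH = 46.3×10^-6 / 3.548×10^-2 = 1.30×10^-3 atm = 1300 μatm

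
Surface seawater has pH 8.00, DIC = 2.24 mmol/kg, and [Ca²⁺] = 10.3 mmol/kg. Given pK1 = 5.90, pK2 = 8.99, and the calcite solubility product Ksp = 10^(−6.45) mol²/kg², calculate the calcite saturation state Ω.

α₂ = 1 / (1 + [H⁺]/K2 + [H⁺]²/(K1K2)) = 1 / (1 + 10^+0.99 + 10^-1.11)
   = 1 / (1 + 9.7724 + 0.077625) = 1/10.850 = 0.09217
[CO3²⁻] = α₂ × DIC = 0.09217 × 2.24 = 0.2065 mmol/kg
Ksp = 10^(−6.45) = 3.548×10^-7
Ω = [Ca²⁺][CO3²⁻]/Ksp = (10.3×10^-3)(2.065×10^-4) / 3.548×10^-7 = 5.99

Ω = 5.99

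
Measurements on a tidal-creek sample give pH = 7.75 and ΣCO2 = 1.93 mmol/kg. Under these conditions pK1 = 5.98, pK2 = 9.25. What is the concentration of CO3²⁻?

α₂ = 1 / (1 + [H⁺]/K2 + [H⁺]²/(K1K2)) = 1 / (1 + 10^+1.50 + 10^-0.27)
   = 1 / (1 + 31.623 + 0.53703) = 1/33.160 = 0.03016
[CO3²⁻] = α₂ × DIC = 0.03016 × 1.93 = 0.0582 mmol/kg

[CO3²⁻] = 0.0582 mmol/kg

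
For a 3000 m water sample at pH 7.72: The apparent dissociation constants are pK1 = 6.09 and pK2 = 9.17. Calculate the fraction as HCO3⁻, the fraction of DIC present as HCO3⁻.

α₁ = 0.944

α₁ = 1 / (1 + [H⁺]/K1 + K2/[H⁺]) = 1 / (1 + 10^-1.63 + 10^-1.45)
   = 1 / (1 + 0.023442 + 0.035481) = 1/1.0589 = 0.9444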